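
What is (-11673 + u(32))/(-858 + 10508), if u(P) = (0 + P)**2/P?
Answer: -11641/9650 ≈ -1.2063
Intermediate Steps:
u(P) = P (u(P) = P**2/P = P)
(-11673 + u(32))/(-858 + 10508) = (-11673 + 32)/(-858 + 10508) = -11641/9650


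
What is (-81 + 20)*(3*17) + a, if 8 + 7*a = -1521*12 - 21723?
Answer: -61760/7 ≈ -8822.9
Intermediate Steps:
a = -39983/7 (a = -8/7 + (-1521*12 - 21723)/7 = -8/7 + (-18252 - 21723)/7 = -8/7 + (⅐)*(-39975) = -8/7 - 39975/7 = -39983/7 ≈ -5711.9)
(-81 + 20)*(3*17) + a = (-81 + 20)*(3*17) - 39983/7 = -61*51 - 39983/7 = -3111 - 39983/7 = -61760/7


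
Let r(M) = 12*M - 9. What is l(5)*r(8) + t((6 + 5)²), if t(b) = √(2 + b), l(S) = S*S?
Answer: 2175 + √123 ≈ 2186.1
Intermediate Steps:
l(S) = S²
r(M) = -9 + 12*M
l(5)*r(8) + t((6 + 5)²) = 5²*(-9 + 12*8) + √(2 + (6 + 5)²) = 25*(-9 + 96) + √(2 + 11²) = 25*87 + √(2 + 121) = 2175 + √123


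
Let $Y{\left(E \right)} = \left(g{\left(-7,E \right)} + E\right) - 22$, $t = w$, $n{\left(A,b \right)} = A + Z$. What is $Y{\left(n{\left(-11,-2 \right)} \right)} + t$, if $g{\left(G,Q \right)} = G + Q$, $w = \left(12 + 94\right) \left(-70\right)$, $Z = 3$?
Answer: $-7465$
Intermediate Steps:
$w = -7420$ ($w = 106 \left(-70\right) = -7420$)
$n{\left(A,b \right)} = 3 + A$ ($n{\left(A,b \right)} = A + 3 = 3 + A$)
$t = -7420$
$Y{\left(E \right)} = -29 + 2 E$ ($Y{\left(E \right)} = \left(\left(-7 + E\right) + E\right) - 22 = \left(-7 + 2 E\right) - 22 = -29 + 2 E$)
$Y{\left(n{\left(-11,-2 \right)} \right)} + t = \left(-29 + 2 \left(3 - 11\right)\right) - 7420 = \left(-29 + 2 \left(-8\right)\right) - 7420 = \left(-29 - 16\right) - 7420 = -45 - 7420 = -7465$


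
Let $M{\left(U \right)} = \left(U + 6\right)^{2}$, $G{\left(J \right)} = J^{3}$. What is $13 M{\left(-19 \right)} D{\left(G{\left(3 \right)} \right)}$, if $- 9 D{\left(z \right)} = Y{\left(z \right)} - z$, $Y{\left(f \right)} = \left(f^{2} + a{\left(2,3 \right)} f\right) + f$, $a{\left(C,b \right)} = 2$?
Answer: $-191139$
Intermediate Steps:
$M{\left(U \right)} = \left(6 + U\right)^{2}$
$Y{\left(f \right)} = f^{2} + 3 f$ ($Y{\left(f \right)} = \left(f^{2} + 2 f\right) + f = f^{2} + 3 f$)
$D{\left(z \right)} = \frac{z}{9} - \frac{z \left(3 + z\right)}{9}$ ($D{\left(z \right)} = - \frac{z \left(3 + z\right) - z}{9} = - \frac{- z + z \left(3 + z\right)}{9} = \frac{z}{9} - \frac{z \left(3 + z\right)}{9}$)
$13 M{\left(-19 \right)} D{\left(G{\left(3 \right)} \right)} = 13 \left(6 - 19\right)^{2} \frac{3^{3} \left(-2 - 3^{3}\right)}{9} = 13 \left(-13\right)^{2} \cdot \frac{1}{9} \cdot 27 \left(-2 - 27\right) = 13 \cdot 169 \cdot \frac{1}{9} \cdot 27 \left(-2 - 27\right) = 2197 \cdot \frac{1}{9} \cdot 27 \left(-29\right) = 2197 \left(-87\right) = -191139$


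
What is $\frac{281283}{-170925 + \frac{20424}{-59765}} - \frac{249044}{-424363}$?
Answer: $- \frac{1529947482012843}{1445005955310929} \approx -1.0588$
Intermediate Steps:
$\frac{281283}{-170925 + \frac{20424}{-59765}} - \frac{249044}{-424363} = \frac{281283}{-170925 + 20424 \left(- \frac{1}{59765}\right)} - - \frac{249044}{424363} = \frac{281283}{-170925 - \frac{20424}{59765}} + \frac{249044}{424363} = \frac{281283}{- \frac{10215353049}{59765}} + \frac{249044}{424363} = 281283 \left(- \frac{59765}{10215353049}\right) + \frac{249044}{424363} = - \frac{5603626165}{3405117683} + \frac{249044}{424363} = - \frac{1529947482012843}{1445005955310929}$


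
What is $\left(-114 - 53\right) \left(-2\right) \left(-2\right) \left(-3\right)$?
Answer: $2004$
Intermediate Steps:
$\left(-114 - 53\right) \left(-2\right) \left(-2\right) \left(-3\right) = - 167 \cdot 4 \left(-3\right) = \left(-167\right) \left(-12\right) = 2004$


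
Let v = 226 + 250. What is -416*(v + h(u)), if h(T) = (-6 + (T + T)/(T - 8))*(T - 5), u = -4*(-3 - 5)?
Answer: -160576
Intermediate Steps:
v = 476
u = 32 (u = -4*(-8) = 32)
h(T) = (-6 + 2*T/(-8 + T))*(-5 + T) (h(T) = (-6 + (2*T)/(-8 + T))*(-5 + T) = (-6 + 2*T/(-8 + T))*(-5 + T))
-416*(v + h(u)) = -416*(476 + 4*(-60 - 1*32² + 17*32)/(-8 + 32)) = -416*(476 + 4*(-60 - 1*1024 + 544)/24) = -416*(476 + 4*(1/24)*(-60 - 1024 + 544)) = -416*(476 + 4*(1/24)*(-540)) = -416*(476 - 90) = -416*386 = -160576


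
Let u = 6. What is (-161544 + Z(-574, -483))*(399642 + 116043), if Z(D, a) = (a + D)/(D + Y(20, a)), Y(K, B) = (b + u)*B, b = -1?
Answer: -35571506263845/427 ≈ -8.3306e+10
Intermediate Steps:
Y(K, B) = 5*B (Y(K, B) = (-1 + 6)*B = 5*B)
Z(D, a) = (D + a)/(D + 5*a) (Z(D, a) = (a + D)/(D + 5*a) = (D + a)/(D + 5*a))
(-161544 + Z(-574, -483))*(399642 + 116043) = (-161544 + (-574 - 483)/(-574 + 5*(-483)))*(399642 + 116043) = (-161544 - 1057/(-574 - 2415))*515685 = (-161544 - 1057/(-2989))*515685 = (-161544 - 1/2989*(-1057))*515685 = (-161544 + 151/427)*515685 = -68979137/427*515685 = -35571506263845/427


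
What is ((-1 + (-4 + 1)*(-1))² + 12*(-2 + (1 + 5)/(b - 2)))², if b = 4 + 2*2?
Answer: 64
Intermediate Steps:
b = 8 (b = 4 + 4 = 8)
((-1 + (-4 + 1)*(-1))² + 12*(-2 + (1 + 5)/(b - 2)))² = ((-1 + (-4 + 1)*(-1))² + 12*(-2 + (1 + 5)/(8 - 2)))² = ((-1 - 3*(-1))² + 12*(-2 + 6/6))² = ((-1 + 3)² + 12*(-2 + 6*(⅙)))² = (2² + 12*(-2 + 1))² = (4 + 12*(-1))² = (4 - 12)² = (-8)² = 64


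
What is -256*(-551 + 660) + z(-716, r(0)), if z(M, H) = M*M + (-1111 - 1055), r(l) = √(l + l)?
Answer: 482586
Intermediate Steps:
r(l) = √2*√l (r(l) = √(2*l) = √2*√l)
z(M, H) = -2166 + M² (z(M, H) = M² - 2166 = -2166 + M²)
-256*(-551 + 660) + z(-716, r(0)) = -256*(-551 + 660) + (-2166 + (-716)²) = -256*109 + (-2166 + 512656) = -27904 + 510490 = 482586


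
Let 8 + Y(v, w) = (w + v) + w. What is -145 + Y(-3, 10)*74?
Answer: 521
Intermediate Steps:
Y(v, w) = -8 + v + 2*w (Y(v, w) = -8 + ((w + v) + w) = -8 + ((v + w) + w) = -8 + (v + 2*w) = -8 + v + 2*w)
-145 + Y(-3, 10)*74 = -145 + (-8 - 3 + 2*10)*74 = -145 + (-8 - 3 + 20)*74 = -145 + 9*74 = -145 + 666 = 521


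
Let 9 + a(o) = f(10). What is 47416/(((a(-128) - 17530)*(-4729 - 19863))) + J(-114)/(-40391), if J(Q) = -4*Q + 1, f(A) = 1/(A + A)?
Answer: -18768950157/1675130732561 ≈ -0.011204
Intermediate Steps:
f(A) = 1/(2*A)
a(o) = -179/20 (a(o) = -9 + (½)/10 = -9 + (½)*(⅒) = -9 + 1/20 = -179/20)
J(Q) = 1 - 4*Q
47416/(((a(-128) - 17530)*(-4729 - 19863))) + J(-114)/(-40391) = 47416/(((-179/20 - 17530)*(-4729 - 19863))) + (1 - 4*(-114))/(-40391) = 47416/((-350779/20*(-24592))) + (1 + 456)*(-1/40391) = 47416/(2156589292/5) + 457*(-1/40391) = 47416*(5/2156589292) - 457/40391 = 59270/539147323 - 457/40391 = -18768950157/1675130732561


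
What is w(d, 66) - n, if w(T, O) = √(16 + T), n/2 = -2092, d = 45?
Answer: 4184 + √61 ≈ 4191.8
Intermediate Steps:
n = -4184 (n = 2*(-2092) = -4184)
w(d, 66) - n = √(16 + 45) - 1*(-4184) = √61 + 4184 = 4184 + √61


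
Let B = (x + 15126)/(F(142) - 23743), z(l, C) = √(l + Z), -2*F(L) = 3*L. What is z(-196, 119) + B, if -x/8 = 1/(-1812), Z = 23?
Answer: -1713020/2713017 + I*√173 ≈ -0.63141 + 13.153*I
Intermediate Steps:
F(L) = -3*L/2
x = 2/453 (x = -8/(-1812) = -8*(-1/1812) = 2/453 ≈ 0.0044150)
z(l, C) = √(23 + l) (z(l, C) = √(l + 23) = √(23 + l))
B = -1713020/2713017 (B = (2/453 + 15126)/(-3/2*142 - 23743) = 6852080/(453*(-213 - 23743)) = (6852080/453)/(-23956) = (6852080/453)*(-1/23956) = -1713020/2713017 ≈ -0.63141)
z(-196, 119) + B = √(23 - 196) - 1713020/2713017 = √(-173) - 1713020/2713017 = I*√173 - 1713020/2713017 = -1713020/2713017 + I*√173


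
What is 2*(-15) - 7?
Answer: -37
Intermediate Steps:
2*(-15) - 7 = -30 - 7 = -37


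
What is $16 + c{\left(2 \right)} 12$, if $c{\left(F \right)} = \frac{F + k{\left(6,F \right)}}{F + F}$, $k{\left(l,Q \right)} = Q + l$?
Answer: $46$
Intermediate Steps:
$c{\left(F \right)} = \frac{6 + 2 F}{2 F}$ ($c{\left(F \right)} = \frac{F + \left(F + 6\right)}{F + F} = \frac{F + \left(6 + F\right)}{2 F} = \left(6 + 2 F\right) \frac{1}{2 F} = \frac{6 + 2 F}{2 F}$)
$16 + c{\left(2 \right)} 12 = 16 + \frac{3 + 2}{2} \cdot 12 = 16 + \frac{1}{2} \cdot 5 \cdot 12 = 16 + \frac{5}{2} \cdot 12 = 16 + 30 = 46$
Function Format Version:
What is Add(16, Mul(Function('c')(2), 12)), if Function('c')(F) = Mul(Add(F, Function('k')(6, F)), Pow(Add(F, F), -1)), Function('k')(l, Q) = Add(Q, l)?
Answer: 46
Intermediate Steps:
Function('c')(F) = Mul(Rational(1, 2), Pow(F, -1), Add(6, Mul(2, F))) (Function('c')(F) = Mul(Add(F, Add(F, 6)), Pow(Add(F, F), -1)) = Mul(Add(F, Add(6, F)), Pow(Mul(2, F), -1)) = Mul(Add(6, Mul(2, F)), Mul(Rational(1, 2), Pow(F, -1))) = Mul(Rational(1, 2), Pow(F, -1), Add(6, Mul(2, F))))
Add(16, Mul(Function('c')(2), 12)) = Add(16, Mul(Mul(Pow(2, -1), Add(3, 2)), 12)) = Add(16, Mul(Mul(Rational(1, 2), 5), 12)) = Add(16, Mul(Rational(5, 2), 12)) = Add(16, 30) = 46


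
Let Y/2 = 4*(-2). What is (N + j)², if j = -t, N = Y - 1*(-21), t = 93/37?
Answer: 8464/1369 ≈ 6.1826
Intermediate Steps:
Y = -16 (Y = 2*(4*(-2)) = 2*(-8) = -16)
t = 93/37 (t = 93*(1/37) = 93/37 ≈ 2.5135)
N = 5 (N = -16 - 1*(-21) = -16 + 21 = 5)
j = -93/37 (j = -1*93/37 = -93/37 ≈ -2.5135)
(N + j)² = (5 - 93/37)² = (92/37)² = 8464/1369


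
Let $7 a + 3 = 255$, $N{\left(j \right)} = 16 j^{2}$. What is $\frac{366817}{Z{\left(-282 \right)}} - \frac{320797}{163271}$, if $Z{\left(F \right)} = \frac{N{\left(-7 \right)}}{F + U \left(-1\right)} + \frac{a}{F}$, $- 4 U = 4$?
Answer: $- \frac{790987230612847}{6291484714} \approx -1.2572 \cdot 10^{5}$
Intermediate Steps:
$U = -1$ ($U = \left(- \frac{1}{4}\right) 4 = -1$)
$a = 36$ ($a = - \frac{3}{7} + \frac{1}{7} \cdot 255 = - \frac{3}{7} + \frac{255}{7} = 36$)
$Z{\left(F \right)} = \frac{36}{F} + \frac{784}{1 + F}$ ($Z{\left(F \right)} = \frac{16 \left(-7\right)^{2}}{F - -1} + \frac{36}{F} = \frac{16 \cdot 49}{F + 1} + \frac{36}{F} = \frac{784}{1 + F} + \frac{36}{F} = \frac{36}{F} + \frac{784}{1 + F}$)
$\frac{366817}{Z{\left(-282 \right)}} - \frac{320797}{163271} = \frac{366817}{4 \frac{1}{-282} \frac{1}{1 - 282} \left(9 + 205 \left(-282\right)\right)} - \frac{320797}{163271} = \frac{366817}{4 \left(- \frac{1}{282}\right) \frac{1}{-281} \left(9 - 57810\right)} - \frac{320797}{163271} = \frac{366817}{4 \left(- \frac{1}{282}\right) \left(- \frac{1}{281}\right) \left(-57801\right)} - \frac{320797}{163271} = \frac{366817}{- \frac{38534}{13207}} - \frac{320797}{163271} = 366817 \left(- \frac{13207}{38534}\right) - \frac{320797}{163271} = - \frac{4844552119}{38534} - \frac{320797}{163271} = - \frac{790987230612847}{6291484714}$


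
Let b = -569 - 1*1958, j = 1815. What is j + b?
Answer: -712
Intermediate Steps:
b = -2527 (b = -569 - 1958 = -2527)
j + b = 1815 - 2527 = -712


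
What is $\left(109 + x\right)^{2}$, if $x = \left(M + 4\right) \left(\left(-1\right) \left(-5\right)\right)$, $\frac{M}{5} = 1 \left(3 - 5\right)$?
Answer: $6241$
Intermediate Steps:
$M = -10$ ($M = 5 \cdot 1 \left(3 - 5\right) = 5 \cdot 1 \left(-2\right) = 5 \left(-2\right) = -10$)
$x = -30$ ($x = \left(-10 + 4\right) \left(\left(-1\right) \left(-5\right)\right) = \left(-6\right) 5 = -30$)
$\left(109 + x\right)^{2} = \left(109 - 30\right)^{2} = 79^{2} = 6241$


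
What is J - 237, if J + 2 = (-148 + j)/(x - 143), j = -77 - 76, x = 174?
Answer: -7710/31 ≈ -248.71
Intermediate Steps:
j = -153
J = -363/31 (J = -2 + (-148 - 153)/(174 - 143) = -2 - 301/31 = -363/31 ≈ -11.710)
J - 237 = -363/31 - 237 = -7710/31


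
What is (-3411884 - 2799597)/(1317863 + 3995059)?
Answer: -6211481/5312922 ≈ -1.1691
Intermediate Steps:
(-3411884 - 2799597)/(1317863 + 3995059) = -6211481/5312922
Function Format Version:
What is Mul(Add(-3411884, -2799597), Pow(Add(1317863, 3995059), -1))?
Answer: Rational(-6211481, 5312922) ≈ -1.1691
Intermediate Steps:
Mul(Add(-3411884, -2799597), Pow(Add(1317863, 3995059), -1)) = Mul(-6211481, Pow(5312922, -1)) = Mul(-6211481, Rational(1, 5312922)) = Rational(-6211481, 5312922)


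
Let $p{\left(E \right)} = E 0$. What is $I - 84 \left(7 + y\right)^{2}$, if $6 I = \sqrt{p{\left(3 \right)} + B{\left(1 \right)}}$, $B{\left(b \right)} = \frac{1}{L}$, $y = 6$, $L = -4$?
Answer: $-14196 + \frac{i}{12} \approx -14196.0 + 0.083333 i$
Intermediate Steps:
$B{\left(b \right)} = - \frac{1}{4}$ ($B{\left(b \right)} = \frac{1}{-4} = - \frac{1}{4}$)
$p{\left(E \right)} = 0$
$I = \frac{i}{12}$ ($I = \frac{\sqrt{0 - \frac{1}{4}}}{6} = \frac{\sqrt{- \frac{1}{4}}}{6} = \frac{\frac{1}{2} i}{6} = \frac{i}{12} \approx 0.083333 i$)
$I - 84 \left(7 + y\right)^{2} = \frac{i}{12} - 84 \left(7 + 6\right)^{2} = \frac{i}{12} - 84 \cdot 13^{2} = \frac{i}{12} - 14196 = -14196 + \frac{i}{12}$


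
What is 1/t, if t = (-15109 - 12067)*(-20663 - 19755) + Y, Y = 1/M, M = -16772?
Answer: 16772/18422357554495 ≈ 9.1042e-10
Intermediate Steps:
Y = -1/16772 (Y = 1/(-16772) = -1/16772 ≈ -5.9623e-5)
t = 18422357554495/16772 (t = (-15109 - 12067)*(-20663 - 19755) - 1/16772 = -27176*(-40418) - 1/16772 = 1098399568 - 1/16772 = 18422357554495/16772 ≈ 1.0984e+9)
1/t = 1/(18422357554495/16772) = 16772/18422357554495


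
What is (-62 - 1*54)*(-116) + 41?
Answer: 13497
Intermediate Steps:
(-62 - 1*54)*(-116) + 41 = (-62 - 54)*(-116) + 41 = -116*(-116) + 41 = 13456 + 41 = 13497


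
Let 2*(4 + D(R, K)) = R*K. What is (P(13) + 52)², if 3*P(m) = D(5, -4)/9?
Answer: 1932100/729 ≈ 2650.3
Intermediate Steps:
D(R, K) = -4 + K*R/2 (D(R, K) = -4 + (R*K)/2 = -4 + (K*R)/2 = -4 + K*R/2)
P(m) = -14/27 (P(m) = ((-4 + (½)*(-4)*5)/9)/3 = ((-4 - 10)*(⅑))/3 = (-14*⅑)/3 = (⅓)*(-14/9) = -14/27)
(P(13) + 52)² = (-14/27 + 52)² = (1390/27)² = 1932100/729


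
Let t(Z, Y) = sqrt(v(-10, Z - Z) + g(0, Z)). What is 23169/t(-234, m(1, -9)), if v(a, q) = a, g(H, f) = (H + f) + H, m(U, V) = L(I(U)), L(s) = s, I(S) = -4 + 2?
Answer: -23169*I*sqrt(61)/122 ≈ -1483.2*I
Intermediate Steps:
I(S) = -2
m(U, V) = -2
g(H, f) = f + 2*H
t(Z, Y) = sqrt(-10 + Z) (t(Z, Y) = sqrt(-10 + (Z + 2*0)) = sqrt(-10 + (Z + 0)) = sqrt(-10 + Z))
23169/t(-234, m(1, -9)) = 23169/(sqrt(-10 - 234)) = 23169/(sqrt(-244)) = 23169/((2*I*sqrt(61))) = 23169*(-I*sqrt(61)/122) = -23169*I*sqrt(61)/122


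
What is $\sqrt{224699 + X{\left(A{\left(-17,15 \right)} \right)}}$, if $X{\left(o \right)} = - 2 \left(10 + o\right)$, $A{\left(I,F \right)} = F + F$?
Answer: $\sqrt{224619} \approx 473.94$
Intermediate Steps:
$A{\left(I,F \right)} = 2 F$
$X{\left(o \right)} = -20 - 2 o$
$\sqrt{224699 + X{\left(A{\left(-17,15 \right)} \right)}} = \sqrt{224699 - \left(20 + 2 \cdot 2 \cdot 15\right)} = \sqrt{224699 - 80} = \sqrt{224619}$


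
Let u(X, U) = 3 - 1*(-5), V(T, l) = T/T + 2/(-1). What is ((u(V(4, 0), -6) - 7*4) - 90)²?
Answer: 12100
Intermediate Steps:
V(T, l) = -1 (V(T, l) = 1 + 2*(-1) = 1 - 2 = -1)
u(X, U) = 8 (u(X, U) = 3 + 5 = 8)
((u(V(4, 0), -6) - 7*4) - 90)² = ((8 - 7*4) - 90)² = ((8 - 1*28) - 90)² = ((8 - 28) - 90)² = (-20 - 90)² = (-110)² = 12100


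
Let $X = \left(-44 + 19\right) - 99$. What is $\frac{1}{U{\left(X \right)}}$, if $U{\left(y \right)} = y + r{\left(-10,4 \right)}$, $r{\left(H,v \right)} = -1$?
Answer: $- \frac{1}{125} \approx -0.008$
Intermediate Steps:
$X = -124$ ($X = -25 - 99 = -124$)
$U{\left(y \right)} = -1 + y$ ($U{\left(y \right)} = y - 1 = -1 + y$)
$\frac{1}{U{\left(X \right)}} = \frac{1}{-1 - 124} = \frac{1}{-125} = - \frac{1}{125}$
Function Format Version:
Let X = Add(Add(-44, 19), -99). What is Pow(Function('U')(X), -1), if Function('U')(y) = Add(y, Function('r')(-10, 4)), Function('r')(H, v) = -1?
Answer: Rational(-1, 125) ≈ -0.0080000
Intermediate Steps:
X = -124 (X = Add(-25, -99) = -124)
Function('U')(y) = Add(-1, y) (Function('U')(y) = Add(y, -1) = Add(-1, y))
Pow(Function('U')(X), -1) = Pow(Add(-1, -124), -1) = Pow(-125, -1) = Rational(-1, 125)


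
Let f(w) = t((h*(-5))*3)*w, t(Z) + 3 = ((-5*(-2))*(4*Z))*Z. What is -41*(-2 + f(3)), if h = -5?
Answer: -27674549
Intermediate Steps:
t(Z) = -3 + 40*Z² (t(Z) = -3 + ((-5*(-2))*(4*Z))*Z = -3 + (10*(4*Z))*Z = -3 + (40*Z)*Z = -3 + 40*Z²)
f(w) = 224997*w (f(w) = (-3 + 40*(-5*(-5)*3)²)*w = (-3 + 40*(25*3)²)*w = (-3 + 40*75²)*w = (-3 + 40*5625)*w = (-3 + 225000)*w = 224997*w)
-41*(-2 + f(3)) = -41*(-2 + 224997*3) = -41*(-2 + 674991) = -41*674989 = -27674549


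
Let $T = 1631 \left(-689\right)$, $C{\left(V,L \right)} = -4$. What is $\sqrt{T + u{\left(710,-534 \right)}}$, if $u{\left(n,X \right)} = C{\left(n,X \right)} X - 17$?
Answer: $2 i \sqrt{280410} \approx 1059.1 i$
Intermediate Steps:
$u{\left(n,X \right)} = -17 - 4 X$ ($u{\left(n,X \right)} = - 4 X - 17 = -17 - 4 X$)
$T = -1123759$
$\sqrt{T + u{\left(710,-534 \right)}} = \sqrt{-1123759 - -2119} = \sqrt{-1123759 + \left(-17 + 2136\right)} = \sqrt{-1123759 + 2119} = \sqrt{-1121640} = 2 i \sqrt{280410}$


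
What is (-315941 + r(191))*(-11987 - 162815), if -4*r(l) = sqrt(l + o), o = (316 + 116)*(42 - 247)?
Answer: 55227118682 + 87401*I*sqrt(88369)/2 ≈ 5.5227e+10 + 1.2991e+7*I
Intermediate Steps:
o = -88560 (o = 432*(-205) = -88560)
r(l) = -sqrt(-88560 + l)/4 (r(l) = -sqrt(l - 88560)/4 = -sqrt(-88560 + l)/4)
(-315941 + r(191))*(-11987 - 162815) = (-315941 - sqrt(-88560 + 191)/4)*(-11987 - 162815) = (-315941 - I*sqrt(88369)/4)*(-174802) = 55227118682 + 87401*I*sqrt(88369)/2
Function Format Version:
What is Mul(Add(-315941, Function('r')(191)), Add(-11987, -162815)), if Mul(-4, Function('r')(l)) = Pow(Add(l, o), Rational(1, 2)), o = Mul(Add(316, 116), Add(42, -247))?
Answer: Add(55227118682, Mul(Rational(87401, 2), I, Pow(88369, Rational(1, 2)))) ≈ Add(5.5227e+10, Mul(1.2991e+7, I))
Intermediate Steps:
o = -88560 (o = Mul(432, -205) = -88560)
Function('r')(l) = Mul(Rational(-1, 4), Pow(Add(-88560, l), Rational(1, 2))) (Function('r')(l) = Mul(Rational(-1, 4), Pow(Add(l, -88560), Rational(1, 2))) = Mul(Rational(-1, 4), Pow(Add(-88560, l), Rational(1, 2))))
Mul(Add(-315941, Function('r')(191)), Add(-11987, -162815)) = Mul(Add(-315941, Mul(Rational(-1, 4), Pow(Add(-88560, 191), Rational(1, 2)))), Add(-11987, -162815)) = Mul(Add(-315941, Mul(Rational(-1, 4), Pow(-88369, Rational(1, 2)))), -174802) = Mul(Add(-315941, Mul(Rational(-1, 4), Mul(I, Pow(88369, Rational(1, 2))))), -174802) = Mul(Add(-315941, Mul(Rational(-1, 4), I, Pow(88369, Rational(1, 2)))), -174802) = Add(55227118682, Mul(Rational(87401, 2), I, Pow(88369, Rational(1, 2))))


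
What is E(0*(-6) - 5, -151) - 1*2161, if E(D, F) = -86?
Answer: -2247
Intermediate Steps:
E(0*(-6) - 5, -151) - 1*2161 = -86 - 1*2161 = -86 - 2161 = -2247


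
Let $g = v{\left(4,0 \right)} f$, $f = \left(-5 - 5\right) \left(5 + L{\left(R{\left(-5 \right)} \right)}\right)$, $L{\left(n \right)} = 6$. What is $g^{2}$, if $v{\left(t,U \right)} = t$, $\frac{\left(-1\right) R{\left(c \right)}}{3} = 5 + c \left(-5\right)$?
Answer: $193600$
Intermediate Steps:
$R{\left(c \right)} = -15 + 15 c$ ($R{\left(c \right)} = - 3 \left(5 + c \left(-5\right)\right) = - 3 \left(5 - 5 c\right) = -15 + 15 c$)
$f = -110$ ($f = \left(-5 - 5\right) \left(5 + 6\right) = \left(-10\right) 11 = -110$)
$g = -440$ ($g = 4 \left(-110\right) = -440$)
$g^{2} = \left(-440\right)^{2} = 193600$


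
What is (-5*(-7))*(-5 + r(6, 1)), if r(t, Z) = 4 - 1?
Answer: -70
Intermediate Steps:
r(t, Z) = 3
(-5*(-7))*(-5 + r(6, 1)) = (-5*(-7))*(-5 + 3) = 35*(-2) = -70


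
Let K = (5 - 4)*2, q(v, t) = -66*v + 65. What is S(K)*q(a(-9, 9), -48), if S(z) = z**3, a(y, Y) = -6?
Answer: 3688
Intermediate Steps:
q(v, t) = 65 - 66*v
K = 2 (K = 1*2 = 2)
S(K)*q(a(-9, 9), -48) = 2**3*(65 - 66*(-6)) = 8*(65 + 396) = 8*461 = 3688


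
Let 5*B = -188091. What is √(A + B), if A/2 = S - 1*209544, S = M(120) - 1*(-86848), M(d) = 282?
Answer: I*√7061155/5 ≈ 531.46*I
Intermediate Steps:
B = -188091/5 (B = (⅕)*(-188091) = -188091/5 ≈ -37618.)
S = 87130 (S = 282 - 1*(-86848) = 282 + 86848 = 87130)
A = -244828 (A = 2*(87130 - 1*209544) = 2*(87130 - 209544) = 2*(-122414) = -244828)
√(A + B) = √(-244828 - 188091/5) = √(-1412231/5) = I*√7061155/5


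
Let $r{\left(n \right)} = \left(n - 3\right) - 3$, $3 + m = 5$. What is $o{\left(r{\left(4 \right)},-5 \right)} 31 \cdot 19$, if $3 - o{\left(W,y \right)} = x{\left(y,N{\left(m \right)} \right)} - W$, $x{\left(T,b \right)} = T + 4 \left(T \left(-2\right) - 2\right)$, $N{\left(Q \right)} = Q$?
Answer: $-15314$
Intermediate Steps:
$m = 2$ ($m = -3 + 5 = 2$)
$x{\left(T,b \right)} = -8 - 7 T$ ($x{\left(T,b \right)} = T + 4 \left(- 2 T - 2\right) = T + 4 \left(-2 - 2 T\right) = T - \left(8 + 8 T\right) = -8 - 7 T$)
$r{\left(n \right)} = -6 + n$ ($r{\left(n \right)} = \left(-3 + n\right) - 3 = -6 + n$)
$o{\left(W,y \right)} = 11 + W + 7 y$ ($o{\left(W,y \right)} = 3 - \left(\left(-8 - 7 y\right) - W\right) = 3 - \left(-8 - W - 7 y\right) = 3 + \left(8 + W + 7 y\right) = 11 + W + 7 y$)
$o{\left(r{\left(4 \right)},-5 \right)} 31 \cdot 19 = \left(11 + \left(-6 + 4\right) + 7 \left(-5\right)\right) 31 \cdot 19 = \left(11 - 2 - 35\right) 31 \cdot 19 = \left(-26\right) 31 \cdot 19 = \left(-806\right) 19 = -15314$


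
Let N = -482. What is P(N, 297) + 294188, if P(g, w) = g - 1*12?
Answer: 293694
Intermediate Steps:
P(g, w) = -12 + g (P(g, w) = g - 12 = -12 + g)
P(N, 297) + 294188 = (-12 - 482) + 294188 = -494 + 294188 = 293694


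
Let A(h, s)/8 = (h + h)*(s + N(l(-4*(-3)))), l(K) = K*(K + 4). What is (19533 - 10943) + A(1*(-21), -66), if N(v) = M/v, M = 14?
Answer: 61483/2 ≈ 30742.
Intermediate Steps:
l(K) = K*(4 + K)
N(v) = 14/v
A(h, s) = 16*h*(7/96 + s) (A(h, s) = 8*((h + h)*(s + 14/(((-4*(-3))*(4 - 4*(-3)))))) = 8*((2*h)*(s + 14/((12*(4 + 12))))) = 8*((2*h)*(s + 14/((12*16)))) = 8*((2*h)*(s + 14/192)) = 8*((2*h)*(s + 14*(1/192))) = 8*((2*h)*(s + 7/96)) = 8*((2*h)*(7/96 + s)) = 8*(2*h*(7/96 + s)) = 16*h*(7/96 + s))
(19533 - 10943) + A(1*(-21), -66) = (19533 - 10943) + (1*(-21))*(7 + 96*(-66))/6 = 8590 + (⅙)*(-21)*(7 - 6336) = 8590 + (⅙)*(-21)*(-6329) = 8590 + 44303/2 = 61483/2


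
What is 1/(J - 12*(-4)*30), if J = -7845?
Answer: -1/6405 ≈ -0.00015613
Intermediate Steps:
1/(J - 12*(-4)*30) = 1/(-7845 - 12*(-4)*30) = 1/(-7845 + 48*30) = 1/(-7845 + 1440) = 1/(-6405) = -1/6405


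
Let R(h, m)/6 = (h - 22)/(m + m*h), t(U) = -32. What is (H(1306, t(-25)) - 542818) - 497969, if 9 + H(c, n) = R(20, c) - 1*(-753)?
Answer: -4754036555/4571 ≈ -1.0400e+6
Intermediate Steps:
R(h, m) = 6*(-22 + h)/(m + h*m) (R(h, m) = 6*((h - 22)/(m + m*h)) = 6*((-22 + h)/(m + h*m)) = 6*(-22 + h)/(m + h*m))
H(c, n) = 744 - 4/(7*c) (H(c, n) = -9 + (6*(-22 + 20)/(c*(1 + 20)) - 1*(-753)) = -9 + (6*(-2)/(c*21) + 753) = -9 + (6*(1/21)*(-2)/c + 753) = -9 + (-4/(7*c) + 753) = -9 + (753 - 4/(7*c)) = 744 - 4/(7*c))
(H(1306, t(-25)) - 542818) - 497969 = ((744 - 4/7/1306) - 542818) - 497969 = ((744 - 4/7*1/1306) - 542818) - 497969 = ((744 - 2/4571) - 542818) - 497969 = (3400822/4571 - 542818) - 497969 = -2477820256/4571 - 497969 = -4754036555/4571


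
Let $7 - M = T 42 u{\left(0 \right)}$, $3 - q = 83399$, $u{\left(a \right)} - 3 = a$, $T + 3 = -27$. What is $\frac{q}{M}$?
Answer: $- \frac{83396}{3787} \approx -22.022$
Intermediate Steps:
$T = -30$ ($T = -3 - 27 = -30$)
$u{\left(a \right)} = 3 + a$
$q = -83396$ ($q = 3 - 83399 = -83396$)
$M = 3787$ ($M = 7 - \left(-30\right) 42 \left(3 + 0\right) = 7 - \left(-1260\right) 3 = 7 - -3780 = 7 + 3780 = 3787$)
$\frac{q}{M} = - \frac{83396}{3787}$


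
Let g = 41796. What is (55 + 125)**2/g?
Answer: 100/129 ≈ 0.77519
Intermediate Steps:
(55 + 125)**2/g = (55 + 125)**2/41796 = 180**2*(1/41796) = 32400*(1/41796) = 100/129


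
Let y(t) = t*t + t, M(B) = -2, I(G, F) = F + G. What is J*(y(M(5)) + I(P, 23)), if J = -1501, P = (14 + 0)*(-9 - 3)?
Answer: 214643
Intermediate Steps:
P = -168 (P = 14*(-12) = -168)
y(t) = t + t² (y(t) = t² + t = t + t²)
J*(y(M(5)) + I(P, 23)) = -1501*(-2*(1 - 2) + (23 - 168)) = -1501*(-2*(-1) - 145) = -1501*(2 - 145) = -1501*(-143) = 214643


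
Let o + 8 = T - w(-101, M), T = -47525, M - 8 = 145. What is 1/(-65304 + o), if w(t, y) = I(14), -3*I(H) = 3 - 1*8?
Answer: -3/338516 ≈ -8.8622e-6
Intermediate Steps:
I(H) = 5/3 (I(H) = -(3 - 1*8)/3 = -(3 - 8)/3 = -⅓*(-5) = 5/3)
M = 153 (M = 8 + 145 = 153)
w(t, y) = 5/3
o = -142604/3 (o = -8 + (-47525 - 1*5/3) = -8 + (-47525 - 5/3) = -8 - 142580/3 = -142604/3 ≈ -47535.)
1/(-65304 + o) = 1/(-65304 - 142604/3) = 1/(-338516/3) = -3/338516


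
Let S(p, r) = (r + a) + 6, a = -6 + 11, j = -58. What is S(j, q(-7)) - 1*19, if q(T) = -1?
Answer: -9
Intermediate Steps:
a = 5
S(p, r) = 11 + r (S(p, r) = (r + 5) + 6 = (5 + r) + 6 = 11 + r)
S(j, q(-7)) - 1*19 = (11 - 1) - 1*19 = 10 - 19 = -9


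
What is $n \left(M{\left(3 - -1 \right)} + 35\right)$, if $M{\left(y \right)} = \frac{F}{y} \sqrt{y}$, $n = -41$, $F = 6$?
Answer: $-1558$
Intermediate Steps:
$M{\left(y \right)} = \frac{6}{\sqrt{y}}$ ($M{\left(y \right)} = \frac{6}{y} \sqrt{y} = \frac{6}{\sqrt{y}}$)
$n \left(M{\left(3 - -1 \right)} + 35\right) = - 41 \left(\frac{6}{\sqrt{3 - -1}} + 35\right) = - 41 \left(\frac{6}{\sqrt{3 + 1}} + 35\right) = - 41 \left(\frac{6}{2} + 35\right) = - 41 \left(6 \cdot \frac{1}{2} + 35\right) = - 41 \left(3 + 35\right) = \left(-41\right) 38 = -1558$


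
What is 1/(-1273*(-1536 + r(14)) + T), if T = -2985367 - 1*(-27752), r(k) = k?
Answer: -1/1020109 ≈ -9.8029e-7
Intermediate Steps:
T = -2957615 (T = -2985367 + 27752 = -2957615)
1/(-1273*(-1536 + r(14)) + T) = 1/(-1273*(-1536 + 14) - 2957615) = 1/(-1273*(-1522) - 2957615) = 1/(1937506 - 2957615) = 1/(-1020109) = -1/1020109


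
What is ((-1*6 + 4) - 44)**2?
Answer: 2116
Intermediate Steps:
((-1*6 + 4) - 44)**2 = ((-6 + 4) - 44)**2 = (-2 - 44)**2 = (-46)**2 = 2116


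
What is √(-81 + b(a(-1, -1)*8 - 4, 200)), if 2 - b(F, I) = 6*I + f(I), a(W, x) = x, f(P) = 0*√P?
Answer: I*√1279 ≈ 35.763*I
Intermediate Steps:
f(P) = 0
b(F, I) = 2 - 6*I (b(F, I) = 2 - (6*I + 0) = 2 - 6*I)
√(-81 + b(a(-1, -1)*8 - 4, 200)) = √(-81 + (2 - 6*200)) = √(-81 + (2 - 1200)) = √(-81 - 1198) = √(-1279) = I*√1279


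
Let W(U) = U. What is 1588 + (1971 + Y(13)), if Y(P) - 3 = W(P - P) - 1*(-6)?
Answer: 3568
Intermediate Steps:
Y(P) = 9 (Y(P) = 3 + ((P - P) - 1*(-6)) = 3 + (0 + 6) = 3 + 6 = 9)
1588 + (1971 + Y(13)) = 1588 + (1971 + 9) = 1588 + 1980 = 3568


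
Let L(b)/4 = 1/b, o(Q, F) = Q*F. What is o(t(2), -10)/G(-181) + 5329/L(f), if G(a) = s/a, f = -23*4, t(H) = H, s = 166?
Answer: -10171251/83 ≈ -1.2255e+5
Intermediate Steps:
f = -92
o(Q, F) = F*Q
L(b) = 4/b
G(a) = 166/a
o(t(2), -10)/G(-181) + 5329/L(f) = (-10*2)/((166/(-181))) + 5329/((4/(-92))) = -20/(166*(-1/181)) + 5329/((4*(-1/92))) = -20/(-166/181) + 5329/(-1/23) = -20*(-181/166) + 5329*(-23) = 1810/83 - 122567 = -10171251/83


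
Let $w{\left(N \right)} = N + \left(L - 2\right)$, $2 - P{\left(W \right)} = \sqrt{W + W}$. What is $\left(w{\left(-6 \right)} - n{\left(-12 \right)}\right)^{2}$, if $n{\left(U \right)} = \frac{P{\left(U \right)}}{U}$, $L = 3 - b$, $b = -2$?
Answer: $\frac{\left(17 + i \sqrt{6}\right)^{2}}{36} \approx 7.8611 + 2.3134 i$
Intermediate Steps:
$P{\left(W \right)} = 2 - \sqrt{2} \sqrt{W}$ ($P{\left(W \right)} = 2 - \sqrt{W + W} = 2 - \sqrt{2 W} = 2 - \sqrt{2} \sqrt{W}$)
$L = 5$ ($L = 3 - -2 = 3 + 2 = 5$)
$n{\left(U \right)} = \frac{2 - \sqrt{2} \sqrt{U}}{U}$
$w{\left(N \right)} = 3 + N$ ($w{\left(N \right)} = N + \left(5 - 2\right) = N + 3 = 3 + N$)
$\left(w{\left(-6 \right)} - n{\left(-12 \right)}\right)^{2} = \left(\left(3 - 6\right) - \frac{2 - \sqrt{2} \sqrt{-12}}{-12}\right)^{2} = \left(-3 - - \frac{2 - \sqrt{2} \cdot 2 i \sqrt{3}}{12}\right)^{2} = \left(-3 - - \frac{2 - 2 i \sqrt{6}}{12}\right)^{2} = \left(-3 - \left(- \frac{1}{6} + \frac{i \sqrt{6}}{6}\right)\right)^{2} = \left(-3 + \left(\frac{1}{6} - \frac{i \sqrt{6}}{6}\right)\right)^{2} = \left(- \frac{17}{6} - \frac{i \sqrt{6}}{6}\right)^{2}$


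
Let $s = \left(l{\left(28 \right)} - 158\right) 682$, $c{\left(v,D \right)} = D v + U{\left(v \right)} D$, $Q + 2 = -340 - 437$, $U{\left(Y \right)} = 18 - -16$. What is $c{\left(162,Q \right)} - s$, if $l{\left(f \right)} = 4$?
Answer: $-47656$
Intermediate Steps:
$U{\left(Y \right)} = 34$ ($U{\left(Y \right)} = 18 + 16 = 34$)
$Q = -779$ ($Q = -2 - 777 = -779$)
$c{\left(v,D \right)} = 34 D + D v$ ($c{\left(v,D \right)} = D v + 34 D = 34 D + D v$)
$s = -105028$ ($s = \left(4 - 158\right) 682 = \left(-154\right) 682 = -105028$)
$c{\left(162,Q \right)} - s = - 779 \left(34 + 162\right) - -105028 = \left(-779\right) 196 + 105028 = -152684 + 105028 = -47656$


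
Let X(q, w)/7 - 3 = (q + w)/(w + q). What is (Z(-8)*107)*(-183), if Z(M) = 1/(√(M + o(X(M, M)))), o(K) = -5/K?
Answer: 39162*I*√1603/229 ≈ 6846.9*I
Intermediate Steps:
X(q, w) = 28 (X(q, w) = 21 + 7*((q + w)/(w + q)) = 21 + 7*((q + w)/(q + w)) = 21 + 7*1 = 21 + 7 = 28)
Z(M) = (-5/28 + M)^(-½) (Z(M) = 1/(√(M - 5/28)) = 1/(√(-5/28 + M)) = (-5/28 + M)^(-½))
(Z(-8)*107)*(-183) = ((2*√7/√(-5 + 28*(-8)))*107)*(-183) = ((2*√7/√(-5 - 224))*107)*(-183) = ((2*√7/√(-229))*107)*(-183) = ((2*√7*(-I*√229/229))*107)*(-183) = (-2*I*√1603/229*107)*(-183) = -214*I*√1603/229*(-183) = 39162*I*√1603/229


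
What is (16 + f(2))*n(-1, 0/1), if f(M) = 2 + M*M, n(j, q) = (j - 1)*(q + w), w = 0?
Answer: 0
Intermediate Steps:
n(j, q) = q*(-1 + j) (n(j, q) = (j - 1)*(q + 0) = (-1 + j)*q = q*(-1 + j))
f(M) = 2 + M²
(16 + f(2))*n(-1, 0/1) = (16 + (2 + 2²))*((0/1)*(-1 - 1)) = (16 + (2 + 4))*((0*1)*(-2)) = (16 + 6)*(0*(-2)) = 22*0 = 0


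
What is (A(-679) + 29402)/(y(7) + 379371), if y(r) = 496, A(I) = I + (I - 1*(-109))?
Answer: 28153/379867 ≈ 0.074113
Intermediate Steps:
A(I) = 109 + 2*I (A(I) = I + (I + 109) = I + (109 + I) = 109 + 2*I)
(A(-679) + 29402)/(y(7) + 379371) = ((109 + 2*(-679)) + 29402)/(496 + 379371) = ((109 - 1358) + 29402)/379867 = (-1249 + 29402)*(1/379867) = 28153*(1/379867) = 28153/379867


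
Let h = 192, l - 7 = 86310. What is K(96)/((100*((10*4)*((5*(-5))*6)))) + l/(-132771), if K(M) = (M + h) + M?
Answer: -270006167/414909375 ≈ -0.65076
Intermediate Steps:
l = 86317 (l = 7 + 86310 = 86317)
K(M) = 192 + 2*M (K(M) = (M + 192) + M = (192 + M) + M = 192 + 2*M)
K(96)/((100*((10*4)*((5*(-5))*6)))) + l/(-132771) = (192 + 2*96)/((100*((10*4)*((5*(-5))*6)))) + 86317/(-132771) = (192 + 192)/((100*(40*(-25*6)))) + 86317*(-1/132771) = 384/((100*(40*(-150)))) - 86317/132771 = 384/((100*(-6000))) - 86317/132771 = 384/(-600000) - 86317/132771 = 384*(-1/600000) - 86317/132771 = -2/3125 - 86317/132771 = -270006167/414909375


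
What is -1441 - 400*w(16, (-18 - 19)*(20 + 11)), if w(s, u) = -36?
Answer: 12959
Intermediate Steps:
-1441 - 400*w(16, (-18 - 19)*(20 + 11)) = -1441 - 400*(-36) = -1441 + 14400 = 12959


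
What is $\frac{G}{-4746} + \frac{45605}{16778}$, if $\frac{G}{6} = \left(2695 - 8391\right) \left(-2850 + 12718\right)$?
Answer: $\frac{943096045139}{13271398} \approx 71062.0$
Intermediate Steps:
$G = -337248768$ ($G = 6 \left(2695 - 8391\right) \left(-2850 + 12718\right) = 6 \left(\left(-5696\right) 9868\right) = 6 \left(-56208128\right) = -337248768$)
$\frac{G}{-4746} + \frac{45605}{16778} = - \frac{337248768}{-4746} + \frac{45605}{16778} = \left(-337248768\right) \left(- \frac{1}{4746}\right) + 45605 \cdot \frac{1}{16778} = \frac{56208128}{791} + \frac{45605}{16778} = \frac{943096045139}{13271398}$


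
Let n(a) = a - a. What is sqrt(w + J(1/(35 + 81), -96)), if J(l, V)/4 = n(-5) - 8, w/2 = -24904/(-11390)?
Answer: 2*I*sqrt(224007130)/5695 ≈ 5.2561*I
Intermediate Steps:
w = 24904/5695 (w = 2*(-24904/(-11390)) = 2*(-24904*(-1/11390)) = 2*(12452/5695) = 24904/5695 ≈ 4.3730)
n(a) = 0
J(l, V) = -32 (J(l, V) = 4*(0 - 8) = 4*(-8) = -32)
sqrt(w + J(1/(35 + 81), -96)) = sqrt(24904/5695 - 32) = sqrt(-157336/5695) = 2*I*sqrt(224007130)/5695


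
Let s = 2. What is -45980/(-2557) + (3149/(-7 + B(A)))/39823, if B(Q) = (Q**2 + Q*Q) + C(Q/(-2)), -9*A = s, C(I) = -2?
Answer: 1319543158907/73417563331 ≈ 17.973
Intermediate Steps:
A = -2/9 (A = -1/9*2 = -2/9 ≈ -0.22222)
B(Q) = -2 + 2*Q**2 (B(Q) = (Q**2 + Q*Q) - 2 = (Q**2 + Q**2) - 2 = 2*Q**2 - 2 = -2 + 2*Q**2)
-45980/(-2557) + (3149/(-7 + B(A)))/39823 = -45980/(-2557) + (3149/(-7 + (-2 + 2*(-2/9)**2)))/39823 = -45980*(-1/2557) + (3149/(-7 + (-2 + 2*(4/81))))*(1/39823) = 45980/2557 + (3149/(-7 + (-2 + 8/81)))*(1/39823) = 45980/2557 + (3149/(-7 - 154/81))*(1/39823) = 45980/2557 + (3149/(-721/81))*(1/39823) = 45980/2557 - 81/721*3149*(1/39823) = 45980/2557 - 255069/721*1/39823 = 45980/2557 - 255069/28712383 = 1319543158907/73417563331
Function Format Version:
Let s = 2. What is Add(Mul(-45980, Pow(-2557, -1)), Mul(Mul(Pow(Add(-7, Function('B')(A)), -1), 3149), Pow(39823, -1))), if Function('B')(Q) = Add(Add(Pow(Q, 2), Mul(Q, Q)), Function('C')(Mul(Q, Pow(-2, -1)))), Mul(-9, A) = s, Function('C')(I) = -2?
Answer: Rational(1319543158907, 73417563331) ≈ 17.973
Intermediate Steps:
A = Rational(-2, 9) (A = Mul(Rational(-1, 9), 2) = Rational(-2, 9) ≈ -0.22222)
Function('B')(Q) = Add(-2, Mul(2, Pow(Q, 2))) (Function('B')(Q) = Add(Add(Pow(Q, 2), Mul(Q, Q)), -2) = Add(Add(Pow(Q, 2), Pow(Q, 2)), -2) = Add(Mul(2, Pow(Q, 2)), -2) = Add(-2, Mul(2, Pow(Q, 2))))
Add(Mul(-45980, Pow(-2557, -1)), Mul(Mul(Pow(Add(-7, Function('B')(A)), -1), 3149), Pow(39823, -1))) = Add(Mul(-45980, Pow(-2557, -1)), Mul(Mul(Pow(Add(-7, Add(-2, Mul(2, Pow(Rational(-2, 9), 2)))), -1), 3149), Pow(39823, -1))) = Add(Mul(-45980, Rational(-1, 2557)), Mul(Mul(Pow(Add(-7, Add(-2, Mul(2, Rational(4, 81)))), -1), 3149), Rational(1, 39823))) = Add(Rational(45980, 2557), Mul(Mul(Pow(Add(-7, Add(-2, Rational(8, 81))), -1), 3149), Rational(1, 39823))) = Add(Rational(45980, 2557), Mul(Mul(Pow(Add(-7, Rational(-154, 81)), -1), 3149), Rational(1, 39823))) = Add(Rational(45980, 2557), Mul(Mul(Pow(Rational(-721, 81), -1), 3149), Rational(1, 39823))) = Add(Rational(45980, 2557), Mul(Mul(Rational(-81, 721), 3149), Rational(1, 39823))) = Add(Rational(45980, 2557), Mul(Rational(-255069, 721), Rational(1, 39823))) = Add(Rational(45980, 2557), Rational(-255069, 28712383)) = Rational(1319543158907, 73417563331)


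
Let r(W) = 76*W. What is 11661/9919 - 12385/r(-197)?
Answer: 22879639/11423636 ≈ 2.0028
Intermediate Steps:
11661/9919 - 12385/r(-197) = 11661/9919 - 12385/(76*(-197)) = 11661*(1/9919) - 12385/(-14972) = 897/763 - 12385*(-1/14972) = 897/763 + 12385/14972 = 22879639/11423636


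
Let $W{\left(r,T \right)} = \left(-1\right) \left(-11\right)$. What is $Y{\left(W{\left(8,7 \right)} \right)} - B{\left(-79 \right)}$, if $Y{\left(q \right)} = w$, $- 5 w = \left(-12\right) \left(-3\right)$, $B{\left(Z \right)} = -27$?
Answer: $\frac{99}{5} \approx 19.8$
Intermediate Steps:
$W{\left(r,T \right)} = 11$
$w = - \frac{36}{5}$ ($w = - \frac{\left(-12\right) \left(-3\right)}{5} = \left(- \frac{1}{5}\right) 36 = - \frac{36}{5} \approx -7.2$)
$Y{\left(q \right)} = - \frac{36}{5}$
$Y{\left(W{\left(8,7 \right)} \right)} - B{\left(-79 \right)} = - \frac{36}{5} - -27 = - \frac{36}{5} + 27 = \frac{99}{5}$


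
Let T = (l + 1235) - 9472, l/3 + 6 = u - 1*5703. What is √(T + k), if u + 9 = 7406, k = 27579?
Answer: √24406 ≈ 156.22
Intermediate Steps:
u = 7397 (u = -9 + 7406 = 7397)
l = 5064 (l = -18 + 3*(7397 - 1*5703) = -18 + 3*(7397 - 5703) = -18 + 3*1694 = -18 + 5082 = 5064)
T = -3173 (T = (5064 + 1235) - 9472 = 6299 - 9472 = -3173)
√(T + k) = √(-3173 + 27579) = √24406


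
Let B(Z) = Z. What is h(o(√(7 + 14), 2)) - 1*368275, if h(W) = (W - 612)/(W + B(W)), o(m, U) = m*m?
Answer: -5156047/14 ≈ -3.6829e+5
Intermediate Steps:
o(m, U) = m²
h(W) = (-612 + W)/(2*W) (h(W) = (W - 612)/(W + W) = (-612 + W)/((2*W)) = (-612 + W)*(1/(2*W)) = (-612 + W)/(2*W))
h(o(√(7 + 14), 2)) - 1*368275 = (-612 + (√(7 + 14))²)/(2*((√(7 + 14))²)) - 1*368275 = (-612 + (√21)²)/(2*((√21)²)) - 368275 = (½)*(-612 + 21)/21 - 368275 = (½)*(1/21)*(-591) - 368275 = -197/14 - 368275 = -5156047/14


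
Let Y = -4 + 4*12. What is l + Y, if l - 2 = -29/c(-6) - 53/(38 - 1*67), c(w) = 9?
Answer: 11642/261 ≈ 44.605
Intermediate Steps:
l = 158/261 (l = 2 + (-29/9 - 53/(38 - 1*67)) = 2 + (-29*⅑ - 53/(38 - 67)) = 2 + (-29/9 - 53/(-29)) = 2 + (-29/9 - 53*(-1/29)) = 2 + (-29/9 + 53/29) = 2 - 364/261 = 158/261 ≈ 0.60536)
Y = 44 (Y = -4 + 48 = 44)
l + Y = 158/261 + 44 = 11642/261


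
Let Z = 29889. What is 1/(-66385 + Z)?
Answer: -1/36496 ≈ -2.7400e-5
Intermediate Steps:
1/(-66385 + Z) = 1/(-66385 + 29889) = 1/(-36496) = -1/36496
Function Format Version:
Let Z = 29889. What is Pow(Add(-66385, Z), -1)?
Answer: Rational(-1, 36496) ≈ -2.7400e-5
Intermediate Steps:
Pow(Add(-66385, Z), -1) = Pow(Add(-66385, 29889), -1) = Pow(-36496, -1) = Rational(-1, 36496)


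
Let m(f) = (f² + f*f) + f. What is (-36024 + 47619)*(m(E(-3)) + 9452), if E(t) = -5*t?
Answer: 114987615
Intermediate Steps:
m(f) = f + 2*f² (m(f) = (f² + f²) + f = 2*f² + f = f + 2*f²)
(-36024 + 47619)*(m(E(-3)) + 9452) = (-36024 + 47619)*((-5*(-3))*(1 + 2*(-5*(-3))) + 9452) = 11595*(15*(1 + 2*15) + 9452) = 11595*(15*(1 + 30) + 9452) = 11595*(15*31 + 9452) = 11595*(465 + 9452) = 11595*9917 = 114987615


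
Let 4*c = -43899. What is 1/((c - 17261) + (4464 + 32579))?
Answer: 4/35229 ≈ 0.00011354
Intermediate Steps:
c = -43899/4 (c = (¼)*(-43899) = -43899/4 ≈ -10975.)
1/((c - 17261) + (4464 + 32579)) = 1/((-43899/4 - 17261) + (4464 + 32579)) = 1/(-112943/4 + 37043) = 1/(35229/4) = 4/35229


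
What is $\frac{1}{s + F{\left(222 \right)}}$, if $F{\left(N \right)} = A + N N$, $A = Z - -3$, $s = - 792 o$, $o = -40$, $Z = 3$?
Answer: $\frac{1}{80970} \approx 1.235 \cdot 10^{-5}$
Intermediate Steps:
$s = 31680$ ($s = \left(-792\right) \left(-40\right) = 31680$)
$A = 6$ ($A = 3 - -3 = 3 + 3 = 6$)
$F{\left(N \right)} = 6 + N^{2}$ ($F{\left(N \right)} = 6 + N N = 6 + N^{2}$)
$\frac{1}{s + F{\left(222 \right)}} = \frac{1}{31680 + \left(6 + 222^{2}\right)} = \frac{1}{31680 + \left(6 + 49284\right)} = \frac{1}{31680 + 49290} = \frac{1}{80970}$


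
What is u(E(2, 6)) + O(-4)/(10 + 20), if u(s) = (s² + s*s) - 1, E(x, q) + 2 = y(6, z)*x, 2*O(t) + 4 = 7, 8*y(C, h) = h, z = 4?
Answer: 21/20 ≈ 1.0500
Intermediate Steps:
y(C, h) = h/8
O(t) = 3/2 (O(t) = -2 + (½)*7 = -2 + 7/2 = 3/2)
E(x, q) = -2 + x/2 (E(x, q) = -2 + ((⅛)*4)*x = -2 + x/2)
u(s) = -1 + 2*s² (u(s) = (s² + s²) - 1 = 2*s² - 1 = -1 + 2*s²)
u(E(2, 6)) + O(-4)/(10 + 20) = (-1 + 2*(-2 + (½)*2)²) + 3/(2*(10 + 20)) = (-1 + 2*(-2 + 1)²) + (3/2)/30 = (-1 + 2*(-1)²) + (3/2)*(1/30) = (-1 + 2*1) + 1/20 = (-1 + 2) + 1/20 = 1 + 1/20 = 21/20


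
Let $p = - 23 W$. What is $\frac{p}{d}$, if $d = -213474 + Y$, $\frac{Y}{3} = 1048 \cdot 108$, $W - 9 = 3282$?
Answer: $- \frac{25231}{42026} \approx -0.60037$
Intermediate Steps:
$W = 3291$ ($W = 9 + 3282 = 3291$)
$Y = 339552$ ($Y = 3 \cdot 1048 \cdot 108 = 3 \cdot 113184 = 339552$)
$p = -75693$ ($p = \left(-23\right) 3291 = -75693$)
$d = 126078$ ($d = -213474 + 339552 = 126078$)
$\frac{p}{d} = - \frac{75693}{126078} = \left(-75693\right) \frac{1}{126078} = - \frac{25231}{42026}$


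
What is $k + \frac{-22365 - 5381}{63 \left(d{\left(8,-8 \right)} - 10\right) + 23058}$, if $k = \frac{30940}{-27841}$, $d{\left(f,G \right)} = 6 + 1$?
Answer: $- \frac{134549386}{57881439} \approx -2.3246$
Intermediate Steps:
$d{\left(f,G \right)} = 7$
$k = - \frac{30940}{27841}$ ($k = 30940 \left(- \frac{1}{27841}\right) = - \frac{30940}{27841} \approx -1.1113$)
$k + \frac{-22365 - 5381}{63 \left(d{\left(8,-8 \right)} - 10\right) + 23058} = - \frac{30940}{27841} + \frac{-22365 - 5381}{63 \left(7 - 10\right) + 23058} = - \frac{30940}{27841} - \frac{27746}{63 \left(-3\right) + 23058} = - \frac{30940}{27841} - \frac{27746}{-189 + 23058} = - \frac{30940}{27841} - \frac{27746}{22869} = - \frac{134549386}{57881439}$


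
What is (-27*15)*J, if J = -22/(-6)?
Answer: -1485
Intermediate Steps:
J = 11/3 (J = -22*(-⅙) = 11/3 ≈ 3.6667)
(-27*15)*J = -27*15*(11/3) = -405*11/3 = -1485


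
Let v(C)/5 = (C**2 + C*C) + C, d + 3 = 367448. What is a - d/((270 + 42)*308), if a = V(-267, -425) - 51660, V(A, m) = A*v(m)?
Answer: -3561118462985/7392 ≈ -4.8175e+8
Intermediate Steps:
d = 367445 (d = -3 + 367448 = 367445)
v(C) = 5*C + 10*C**2 (v(C) = 5*((C**2 + C*C) + C) = 5*((C**2 + C**2) + C) = 5*(2*C**2 + C) = 5*(C + 2*C**2) = 5*C + 10*C**2)
V(A, m) = 5*A*m*(1 + 2*m) (V(A, m) = A*(5*m*(1 + 2*m)) = 5*A*m*(1 + 2*m))
a = -481753035 (a = 5*(-267)*(-425)*(1 + 2*(-425)) - 51660 = 5*(-267)*(-425)*(1 - 850) - 51660 = 5*(-267)*(-425)*(-849) - 51660 = -481701375 - 51660 = -481753035)
a - d/((270 + 42)*308) = -481753035 - 367445/((270 + 42)*308) = -481753035 - 367445/(312*308) = -481753035 - 367445/96096 = -481753035 - 1*28265/7392 = -481753035 - 28265/7392 = -3561118462985/7392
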